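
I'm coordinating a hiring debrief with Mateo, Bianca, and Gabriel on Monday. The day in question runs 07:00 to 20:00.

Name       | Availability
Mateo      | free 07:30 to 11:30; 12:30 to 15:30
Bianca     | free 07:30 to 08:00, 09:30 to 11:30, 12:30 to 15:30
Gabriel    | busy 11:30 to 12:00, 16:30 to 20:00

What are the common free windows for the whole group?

Mateo free: 07:30-11:30, 12:30-15:30.
Bianca free: 07:30-08:00, 09:30-11:30, 12:30-15:30.
Gabriel free: 07:00-11:30, 12:00-16:30 (invert busy blocks within the working day).
Mateo ∩ Bianca: 07:30-08:00, 09:30-11:30, 12:30-15:30.
Mateo ∩ Bianca ∩ Gabriel: 07:30-08:00, 09:30-11:30, 12:30-15:30.
So the common availability across everyone is 07:30-08:00, 09:30-11:30, 12:30-15:30.

07:30-08:00, 09:30-11:30, 12:30-15:30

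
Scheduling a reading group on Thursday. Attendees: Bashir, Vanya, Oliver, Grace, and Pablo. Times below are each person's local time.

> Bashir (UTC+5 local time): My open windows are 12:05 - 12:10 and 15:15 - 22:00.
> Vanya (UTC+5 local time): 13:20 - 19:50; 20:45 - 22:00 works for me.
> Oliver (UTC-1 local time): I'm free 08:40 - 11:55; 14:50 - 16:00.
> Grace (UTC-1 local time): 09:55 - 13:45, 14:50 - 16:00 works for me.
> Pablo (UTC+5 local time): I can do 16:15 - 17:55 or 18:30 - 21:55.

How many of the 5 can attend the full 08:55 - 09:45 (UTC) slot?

Bashir in UTC: 07:05-07:10, 10:15-17:00 (subtract 5h to convert from UTC+5).
Vanya in UTC: 08:20-14:50, 15:45-17:00 (subtract 5h to convert from UTC+5).
Oliver in UTC: 09:40-12:55, 15:50-17:00 (add 1h to convert from UTC-1).
Grace in UTC: 10:55-14:45, 15:50-17:00 (add 1h to convert from UTC-1).
Pablo in UTC: 11:15-12:55, 13:30-16:55 (subtract 5h to convert from UTC+5).
Vanya can make the full 08:55-09:45 slot — that's 1.

1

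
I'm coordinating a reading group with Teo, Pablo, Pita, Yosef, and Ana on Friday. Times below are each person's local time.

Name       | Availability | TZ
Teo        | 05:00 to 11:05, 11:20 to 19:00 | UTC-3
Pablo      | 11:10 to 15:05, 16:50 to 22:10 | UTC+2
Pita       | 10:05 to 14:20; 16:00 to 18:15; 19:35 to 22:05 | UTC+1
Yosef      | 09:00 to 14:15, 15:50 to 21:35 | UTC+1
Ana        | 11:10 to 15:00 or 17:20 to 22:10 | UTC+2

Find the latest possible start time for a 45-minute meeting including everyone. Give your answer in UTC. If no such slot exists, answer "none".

19:25

Teo in UTC: 08:00-14:05, 14:20-22:00 (add 3h to convert from UTC-3).
Pablo in UTC: 09:10-13:05, 14:50-20:10 (subtract 2h to convert from UTC+2).
Pita in UTC: 09:05-13:20, 15:00-17:15, 18:35-21:05 (subtract 1h to convert from UTC+1).
Yosef in UTC: 08:00-13:15, 14:50-20:35 (subtract 1h to convert from UTC+1).
Ana in UTC: 09:10-13:00, 15:20-20:10 (subtract 2h to convert from UTC+2).
Teo ∩ Pablo: 09:10-13:05, 14:50-20:10.
Teo ∩ Pablo ∩ Pita: 09:10-13:05, 15:00-17:15, 18:35-20:10.
Teo ∩ Pablo ∩ Pita ∩ Yosef: 09:10-13:05, 15:00-17:15, 18:35-20:10.
Teo ∩ Pablo ∩ Pita ∩ Yosef ∩ Ana: 09:10-13:00, 15:20-17:15, 18:35-20:10.
The last common window of at least 45 minutes is 18:35-20:10; a 45-minute meeting can start as late as 19:25 and still end by 20:10.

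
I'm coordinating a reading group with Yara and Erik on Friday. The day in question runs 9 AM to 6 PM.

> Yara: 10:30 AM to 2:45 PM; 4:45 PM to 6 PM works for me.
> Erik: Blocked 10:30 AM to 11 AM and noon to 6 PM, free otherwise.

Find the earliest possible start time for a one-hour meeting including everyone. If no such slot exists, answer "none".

Yara free: 10:30-14:45, 16:45-18:00.
Erik free: 09:00-10:30, 11:00-12:00 (invert busy blocks within the working day).
Yara ∩ Erik: 11:00-12:00.
The first common window of at least 60 minutes is 11:00-12:00, so the earliest start is 11:00.

11:00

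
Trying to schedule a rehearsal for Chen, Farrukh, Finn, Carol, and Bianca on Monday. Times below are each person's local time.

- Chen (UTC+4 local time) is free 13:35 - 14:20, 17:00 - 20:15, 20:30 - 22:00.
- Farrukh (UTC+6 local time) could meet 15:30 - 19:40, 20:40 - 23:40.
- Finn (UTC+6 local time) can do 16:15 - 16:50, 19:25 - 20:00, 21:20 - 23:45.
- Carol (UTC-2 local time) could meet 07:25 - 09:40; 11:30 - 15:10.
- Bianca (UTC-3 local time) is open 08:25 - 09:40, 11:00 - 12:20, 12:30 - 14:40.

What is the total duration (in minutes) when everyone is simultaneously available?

85

Chen in UTC: 09:35-10:20, 13:00-16:15, 16:30-18:00 (subtract 4h to convert from UTC+4).
Farrukh in UTC: 09:30-13:40, 14:40-17:40 (subtract 6h to convert from UTC+6).
Finn in UTC: 10:15-10:50, 13:25-14:00, 15:20-17:45 (subtract 6h to convert from UTC+6).
Carol in UTC: 09:25-11:40, 13:30-17:10 (add 2h to convert from UTC-2).
Bianca in UTC: 11:25-12:40, 14:00-15:20, 15:30-17:40 (add 3h to convert from UTC-3).
Chen ∩ Farrukh: 09:35-10:20, 13:00-13:40, 14:40-16:15, 16:30-17:40.
Chen ∩ Farrukh ∩ Finn: 10:15-10:20, 13:25-13:40, 15:20-16:15, 16:30-17:40.
Chen ∩ Farrukh ∩ Finn ∩ Carol: 10:15-10:20, 13:30-13:40, 15:20-16:15, 16:30-17:10.
Chen ∩ Farrukh ∩ Finn ∩ Carol ∩ Bianca: 15:30-16:15, 16:30-17:10.
Those are the intersection windows.
Summing the common windows: 45 + 40 = 85 minutes.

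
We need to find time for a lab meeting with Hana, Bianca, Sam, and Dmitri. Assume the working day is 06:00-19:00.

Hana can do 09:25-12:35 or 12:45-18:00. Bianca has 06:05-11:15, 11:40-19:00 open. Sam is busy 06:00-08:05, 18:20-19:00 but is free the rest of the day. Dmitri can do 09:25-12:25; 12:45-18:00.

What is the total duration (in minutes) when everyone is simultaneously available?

Hana free: 09:25-12:35, 12:45-18:00.
Bianca free: 06:05-11:15, 11:40-19:00.
Sam free: 08:05-18:20 (invert busy blocks within the working day).
Dmitri free: 09:25-12:25, 12:45-18:00.
Hana ∩ Bianca: 09:25-11:15, 11:40-12:35, 12:45-18:00.
Hana ∩ Bianca ∩ Sam: 09:25-11:15, 11:40-12:35, 12:45-18:00.
Hana ∩ Bianca ∩ Sam ∩ Dmitri: 09:25-11:15, 11:40-12:25, 12:45-18:00.
Summing the common windows: 110 + 45 + 315 = 470 minutes.

470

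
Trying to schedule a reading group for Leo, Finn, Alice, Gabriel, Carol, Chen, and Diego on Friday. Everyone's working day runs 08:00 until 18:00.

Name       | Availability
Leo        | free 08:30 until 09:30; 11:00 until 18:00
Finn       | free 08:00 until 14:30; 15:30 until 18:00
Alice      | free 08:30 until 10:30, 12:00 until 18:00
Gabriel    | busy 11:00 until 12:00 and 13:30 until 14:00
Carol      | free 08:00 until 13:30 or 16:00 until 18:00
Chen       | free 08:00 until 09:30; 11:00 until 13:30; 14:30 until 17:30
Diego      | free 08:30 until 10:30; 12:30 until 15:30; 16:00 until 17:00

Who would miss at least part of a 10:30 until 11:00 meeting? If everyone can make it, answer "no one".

Leo free: 08:30-09:30, 11:00-18:00.
Finn free: 08:00-14:30, 15:30-18:00.
Alice free: 08:30-10:30, 12:00-18:00.
Gabriel free: 08:00-11:00, 12:00-13:30, 14:00-18:00 (invert busy blocks within the working day).
Carol free: 08:00-13:30, 16:00-18:00.
Chen free: 08:00-09:30, 11:00-13:30, 14:30-17:30.
Diego free: 08:30-10:30, 12:30-15:30, 16:00-17:00.
Leo: not fully free for 10:30-11:00. Finn: free for 10:30-11:00. Alice: not fully free for 10:30-11:00. Gabriel: free for 10:30-11:00. Carol: free for 10:30-11:00. Chen: not fully free for 10:30-11:00. Diego: not fully free for 10:30-11:00.

Alice, Chen, Diego, Leo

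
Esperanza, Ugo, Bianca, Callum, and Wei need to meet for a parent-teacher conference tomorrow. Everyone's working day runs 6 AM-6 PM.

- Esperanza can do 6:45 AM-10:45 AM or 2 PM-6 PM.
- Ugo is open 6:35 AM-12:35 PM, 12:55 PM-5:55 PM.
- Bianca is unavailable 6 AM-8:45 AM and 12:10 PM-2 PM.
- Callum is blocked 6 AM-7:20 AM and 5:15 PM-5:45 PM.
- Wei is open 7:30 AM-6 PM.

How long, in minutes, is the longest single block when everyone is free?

195

Esperanza free: 06:45-10:45, 14:00-18:00.
Ugo free: 06:35-12:35, 12:55-17:55.
Bianca free: 08:45-12:10, 14:00-18:00 (invert busy blocks within the working day).
Callum free: 07:20-17:15, 17:45-18:00 (invert busy blocks within the working day).
Wei free: 07:30-18:00.
Esperanza ∩ Ugo: 06:45-10:45, 14:00-17:55.
Esperanza ∩ Ugo ∩ Bianca: 08:45-10:45, 14:00-17:55.
Esperanza ∩ Ugo ∩ Bianca ∩ Callum: 08:45-10:45, 14:00-17:15, 17:45-17:55.
Esperanza ∩ Ugo ∩ Bianca ∩ Callum ∩ Wei: 08:45-10:45, 14:00-17:15, 17:45-17:55.
So the common availability across everyone is 08:45-10:45, 14:00-17:15, 17:45-17:55.
The longest is 14:00-17:15 at 195 minutes.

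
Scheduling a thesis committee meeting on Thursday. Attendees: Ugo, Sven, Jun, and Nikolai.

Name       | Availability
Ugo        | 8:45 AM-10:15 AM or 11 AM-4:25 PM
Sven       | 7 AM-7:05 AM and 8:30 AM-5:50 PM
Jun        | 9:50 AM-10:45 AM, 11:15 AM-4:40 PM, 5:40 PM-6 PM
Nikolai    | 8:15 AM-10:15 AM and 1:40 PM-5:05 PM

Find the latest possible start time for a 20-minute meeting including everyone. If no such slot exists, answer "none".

Ugo ∩ Sven: 08:45-10:15, 11:00-16:25.
Ugo ∩ Sven ∩ Jun: 09:50-10:15, 11:15-16:25.
Ugo ∩ Sven ∩ Jun ∩ Nikolai: 09:50-10:15, 13:40-16:25.
Those are the intersection windows.
The last common window of at least 20 minutes is 13:40-16:25; a 20-minute meeting can start as late as 16:05 and still end by 16:25.

16:05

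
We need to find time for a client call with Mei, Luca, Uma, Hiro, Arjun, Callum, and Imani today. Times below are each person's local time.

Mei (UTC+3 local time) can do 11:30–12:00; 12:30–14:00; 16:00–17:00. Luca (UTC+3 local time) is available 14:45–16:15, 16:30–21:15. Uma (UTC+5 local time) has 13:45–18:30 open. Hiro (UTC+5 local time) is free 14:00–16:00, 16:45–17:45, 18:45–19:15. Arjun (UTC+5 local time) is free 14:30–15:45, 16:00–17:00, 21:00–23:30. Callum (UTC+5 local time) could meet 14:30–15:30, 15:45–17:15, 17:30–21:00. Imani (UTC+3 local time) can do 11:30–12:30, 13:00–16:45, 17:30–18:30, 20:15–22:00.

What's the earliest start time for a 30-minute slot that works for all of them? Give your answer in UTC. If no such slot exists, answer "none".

Mei in UTC: 08:30-09:00, 09:30-11:00, 13:00-14:00 (subtract 3h to convert from UTC+3).
Luca in UTC: 11:45-13:15, 13:30-18:15 (subtract 3h to convert from UTC+3).
Uma in UTC: 08:45-13:30 (subtract 5h to convert from UTC+5).
Hiro in UTC: 09:00-11:00, 11:45-12:45, 13:45-14:15 (subtract 5h to convert from UTC+5).
Arjun in UTC: 09:30-10:45, 11:00-12:00, 16:00-18:30 (subtract 5h to convert from UTC+5).
Callum in UTC: 09:30-10:30, 10:45-12:15, 12:30-16:00 (subtract 5h to convert from UTC+5).
Imani in UTC: 08:30-09:30, 10:00-13:45, 14:30-15:30, 17:15-19:00 (subtract 3h to convert from UTC+3).
Mei ∩ Luca: 13:00-13:15, 13:30-14:00.
Mei ∩ Luca ∩ Uma: 13:00-13:15.
Mei ∩ Luca ∩ Uma ∩ Hiro: ∅.
Mei ∩ Luca ∩ Uma ∩ Hiro ∩ Arjun: ∅.
Mei ∩ Luca ∩ Uma ∩ Hiro ∩ Arjun ∩ Callum: ∅.
Mei ∩ Luca ∩ Uma ∩ Hiro ∩ Arjun ∩ Callum ∩ Imani: ∅.
There is no time when everyone is free.
No common window is at least 30 minutes long.

none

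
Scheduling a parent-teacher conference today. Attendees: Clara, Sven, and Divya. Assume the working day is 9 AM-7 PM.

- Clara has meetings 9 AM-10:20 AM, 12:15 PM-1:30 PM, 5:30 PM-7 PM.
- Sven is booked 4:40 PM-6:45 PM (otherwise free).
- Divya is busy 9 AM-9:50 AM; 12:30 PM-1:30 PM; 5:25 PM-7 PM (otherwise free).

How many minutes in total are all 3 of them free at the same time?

305

Clara free: 10:20-12:15, 13:30-17:30 (invert busy blocks within the working day).
Sven free: 09:00-16:40, 18:45-19:00 (invert busy blocks within the working day).
Divya free: 09:50-12:30, 13:30-17:25 (invert busy blocks within the working day).
Clara ∩ Sven: 10:20-12:15, 13:30-16:40.
Clara ∩ Sven ∩ Divya: 10:20-12:15, 13:30-16:40.
So the common availability across everyone is 10:20-12:15, 13:30-16:40.
Summing the common windows: 115 + 190 = 305 minutes.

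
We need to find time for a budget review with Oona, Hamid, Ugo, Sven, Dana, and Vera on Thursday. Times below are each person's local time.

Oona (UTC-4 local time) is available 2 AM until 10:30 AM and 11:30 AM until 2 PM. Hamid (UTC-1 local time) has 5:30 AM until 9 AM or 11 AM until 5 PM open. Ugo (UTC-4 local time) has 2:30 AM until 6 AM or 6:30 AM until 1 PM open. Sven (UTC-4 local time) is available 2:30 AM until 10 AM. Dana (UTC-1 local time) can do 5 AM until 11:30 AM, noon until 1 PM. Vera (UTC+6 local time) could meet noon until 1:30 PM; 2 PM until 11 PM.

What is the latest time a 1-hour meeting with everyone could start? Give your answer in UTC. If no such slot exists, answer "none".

13:00

Oona in UTC: 06:00-14:30, 15:30-18:00 (add 4h to convert from UTC-4).
Hamid in UTC: 06:30-10:00, 12:00-18:00 (add 1h to convert from UTC-1).
Ugo in UTC: 06:30-10:00, 10:30-17:00 (add 4h to convert from UTC-4).
Sven in UTC: 06:30-14:00 (add 4h to convert from UTC-4).
Dana in UTC: 06:00-12:30, 13:00-14:00 (add 1h to convert from UTC-1).
Vera in UTC: 06:00-07:30, 08:00-17:00 (subtract 6h to convert from UTC+6).
Oona ∩ Hamid: 06:30-10:00, 12:00-14:30, 15:30-18:00.
Oona ∩ Hamid ∩ Ugo: 06:30-10:00, 12:00-14:30, 15:30-17:00.
Oona ∩ Hamid ∩ Ugo ∩ Sven: 06:30-10:00, 12:00-14:00.
Oona ∩ Hamid ∩ Ugo ∩ Sven ∩ Dana: 06:30-10:00, 12:00-12:30, 13:00-14:00.
Oona ∩ Hamid ∩ Ugo ∩ Sven ∩ Dana ∩ Vera: 06:30-07:30, 08:00-10:00, 12:00-12:30, 13:00-14:00.
The last common window of at least 60 minutes is 13:00-14:00; a 60-minute meeting can start as late as 13:00 and still end by 14:00.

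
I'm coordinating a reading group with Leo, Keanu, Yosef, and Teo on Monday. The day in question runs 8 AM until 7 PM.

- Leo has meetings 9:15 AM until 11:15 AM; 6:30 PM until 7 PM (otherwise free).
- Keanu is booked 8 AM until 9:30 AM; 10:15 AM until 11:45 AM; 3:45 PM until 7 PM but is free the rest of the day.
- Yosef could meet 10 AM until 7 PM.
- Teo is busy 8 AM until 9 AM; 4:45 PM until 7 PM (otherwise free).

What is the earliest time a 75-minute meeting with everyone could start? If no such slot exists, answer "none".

Leo free: 08:00-09:15, 11:15-18:30 (invert busy blocks within the working day).
Keanu free: 09:30-10:15, 11:45-15:45 (invert busy blocks within the working day).
Yosef free: 10:00-19:00.
Teo free: 09:00-16:45 (invert busy blocks within the working day).
Leo ∩ Keanu: 11:45-15:45.
Leo ∩ Keanu ∩ Yosef: 11:45-15:45.
Leo ∩ Keanu ∩ Yosef ∩ Teo: 11:45-15:45.
So the common availability across everyone is 11:45-15:45.
The first common window of at least 75 minutes is 11:45-15:45, so the earliest start is 11:45.

11:45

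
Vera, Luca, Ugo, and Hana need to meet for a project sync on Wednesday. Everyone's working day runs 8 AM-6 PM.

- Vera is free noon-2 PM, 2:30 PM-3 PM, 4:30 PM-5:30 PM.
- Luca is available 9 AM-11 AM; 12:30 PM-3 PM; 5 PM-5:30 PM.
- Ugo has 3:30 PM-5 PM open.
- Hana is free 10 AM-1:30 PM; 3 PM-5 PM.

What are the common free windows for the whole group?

Vera ∩ Luca: 12:30-14:00, 14:30-15:00, 17:00-17:30.
Vera ∩ Luca ∩ Ugo: ∅.
Vera ∩ Luca ∩ Ugo ∩ Hana: ∅.
There is no time when everyone is free.

none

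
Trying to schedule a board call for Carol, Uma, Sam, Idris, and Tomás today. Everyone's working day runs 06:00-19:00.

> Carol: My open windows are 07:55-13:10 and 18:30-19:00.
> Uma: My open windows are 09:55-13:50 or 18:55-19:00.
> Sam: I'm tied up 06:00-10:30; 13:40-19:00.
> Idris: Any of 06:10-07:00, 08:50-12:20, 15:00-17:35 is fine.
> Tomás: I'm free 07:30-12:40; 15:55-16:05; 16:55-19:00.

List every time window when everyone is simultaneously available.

Carol free: 07:55-13:10, 18:30-19:00.
Uma free: 09:55-13:50, 18:55-19:00.
Sam free: 10:30-13:40 (invert busy blocks within the working day).
Idris free: 06:10-07:00, 08:50-12:20, 15:00-17:35.
Tomás free: 07:30-12:40, 15:55-16:05, 16:55-19:00.
Carol ∩ Uma: 09:55-13:10, 18:55-19:00.
Carol ∩ Uma ∩ Sam: 10:30-13:10.
Carol ∩ Uma ∩ Sam ∩ Idris: 10:30-12:20.
Carol ∩ Uma ∩ Sam ∩ Idris ∩ Tomás: 10:30-12:20.
Those are the intersection windows.

10:30-12:20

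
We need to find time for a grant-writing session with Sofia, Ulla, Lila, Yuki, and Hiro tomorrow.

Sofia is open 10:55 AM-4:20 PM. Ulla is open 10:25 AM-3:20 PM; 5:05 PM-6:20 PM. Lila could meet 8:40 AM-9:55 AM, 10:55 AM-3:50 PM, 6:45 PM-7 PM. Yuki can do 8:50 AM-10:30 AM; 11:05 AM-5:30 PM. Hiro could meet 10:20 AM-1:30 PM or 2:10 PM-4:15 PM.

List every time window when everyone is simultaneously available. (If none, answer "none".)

11:05-13:30, 14:10-15:20

Sofia ∩ Ulla: 10:55-15:20.
Sofia ∩ Ulla ∩ Lila: 10:55-15:20.
Sofia ∩ Ulla ∩ Lila ∩ Yuki: 11:05-15:20.
Sofia ∩ Ulla ∩ Lila ∩ Yuki ∩ Hiro: 11:05-13:30, 14:10-15:20.
So the common availability across everyone is 11:05-13:30, 14:10-15:20.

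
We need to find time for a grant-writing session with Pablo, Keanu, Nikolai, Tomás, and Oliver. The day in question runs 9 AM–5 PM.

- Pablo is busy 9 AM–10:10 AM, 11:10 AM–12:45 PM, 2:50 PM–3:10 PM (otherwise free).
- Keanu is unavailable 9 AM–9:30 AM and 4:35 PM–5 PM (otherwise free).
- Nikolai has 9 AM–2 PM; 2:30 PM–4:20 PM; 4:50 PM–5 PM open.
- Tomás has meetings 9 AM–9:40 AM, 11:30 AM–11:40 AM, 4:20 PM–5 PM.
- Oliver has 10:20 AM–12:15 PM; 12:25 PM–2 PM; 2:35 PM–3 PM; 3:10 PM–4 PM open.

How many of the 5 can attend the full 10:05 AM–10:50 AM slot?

Pablo free: 10:10-11:10, 12:45-14:50, 15:10-17:00 (invert busy blocks within the working day).
Keanu free: 09:30-16:35 (invert busy blocks within the working day).
Nikolai free: 09:00-14:00, 14:30-16:20, 16:50-17:00.
Tomás free: 09:40-11:30, 11:40-16:20 (invert busy blocks within the working day).
Oliver free: 10:20-12:15, 12:25-14:00, 14:35-15:00, 15:10-16:00.
Keanu, Nikolai, and Tomás can make the full 10:05-10:50 slot — that's 3.

3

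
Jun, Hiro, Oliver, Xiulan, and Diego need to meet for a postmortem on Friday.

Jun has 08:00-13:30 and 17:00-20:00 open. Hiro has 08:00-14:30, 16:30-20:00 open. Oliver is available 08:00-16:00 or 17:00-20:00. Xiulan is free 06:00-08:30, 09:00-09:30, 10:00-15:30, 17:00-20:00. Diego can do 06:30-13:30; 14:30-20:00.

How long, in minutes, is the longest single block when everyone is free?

Jun ∩ Hiro: 08:00-13:30, 17:00-20:00.
Jun ∩ Hiro ∩ Oliver: 08:00-13:30, 17:00-20:00.
Jun ∩ Hiro ∩ Oliver ∩ Xiulan: 08:00-08:30, 09:00-09:30, 10:00-13:30, 17:00-20:00.
Jun ∩ Hiro ∩ Oliver ∩ Xiulan ∩ Diego: 08:00-08:30, 09:00-09:30, 10:00-13:30, 17:00-20:00.
The longest is 10:00-13:30 at 210 minutes.

210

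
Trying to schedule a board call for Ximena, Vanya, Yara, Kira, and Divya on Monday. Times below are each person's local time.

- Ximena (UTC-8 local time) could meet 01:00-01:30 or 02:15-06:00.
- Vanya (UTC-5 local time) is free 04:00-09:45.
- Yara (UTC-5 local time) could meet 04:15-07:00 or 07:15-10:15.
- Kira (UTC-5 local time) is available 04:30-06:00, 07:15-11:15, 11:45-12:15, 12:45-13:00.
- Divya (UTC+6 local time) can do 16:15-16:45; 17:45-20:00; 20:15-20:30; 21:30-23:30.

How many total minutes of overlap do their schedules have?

135

Ximena in UTC: 09:00-09:30, 10:15-14:00 (add 8h to convert from UTC-8).
Vanya in UTC: 09:00-14:45 (add 5h to convert from UTC-5).
Yara in UTC: 09:15-12:00, 12:15-15:15 (add 5h to convert from UTC-5).
Kira in UTC: 09:30-11:00, 12:15-16:15, 16:45-17:15, 17:45-18:00 (add 5h to convert from UTC-5).
Divya in UTC: 10:15-10:45, 11:45-14:00, 14:15-14:30, 15:30-17:30 (subtract 6h to convert from UTC+6).
Ximena ∩ Vanya: 09:00-09:30, 10:15-14:00.
Ximena ∩ Vanya ∩ Yara: 09:15-09:30, 10:15-12:00, 12:15-14:00.
Ximena ∩ Vanya ∩ Yara ∩ Kira: 10:15-11:00, 12:15-14:00.
Ximena ∩ Vanya ∩ Yara ∩ Kira ∩ Divya: 10:15-10:45, 12:15-14:00.
Summing the common windows: 30 + 105 = 135 minutes.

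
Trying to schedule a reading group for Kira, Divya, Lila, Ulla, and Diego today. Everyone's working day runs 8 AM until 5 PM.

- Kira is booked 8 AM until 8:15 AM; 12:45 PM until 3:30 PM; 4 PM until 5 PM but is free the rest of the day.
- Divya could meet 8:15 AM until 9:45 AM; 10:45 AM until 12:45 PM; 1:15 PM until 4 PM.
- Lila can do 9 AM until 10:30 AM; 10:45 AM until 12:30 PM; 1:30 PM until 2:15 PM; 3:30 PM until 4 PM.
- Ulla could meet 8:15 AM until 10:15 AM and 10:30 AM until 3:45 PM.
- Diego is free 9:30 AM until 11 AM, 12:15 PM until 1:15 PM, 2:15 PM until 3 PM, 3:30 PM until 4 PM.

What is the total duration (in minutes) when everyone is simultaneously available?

Kira free: 08:15-12:45, 15:30-16:00 (invert busy blocks within the working day).
Divya free: 08:15-09:45, 10:45-12:45, 13:15-16:00.
Lila free: 09:00-10:30, 10:45-12:30, 13:30-14:15, 15:30-16:00.
Ulla free: 08:15-10:15, 10:30-15:45.
Diego free: 09:30-11:00, 12:15-13:15, 14:15-15:00, 15:30-16:00.
Kira ∩ Divya: 08:15-09:45, 10:45-12:45, 15:30-16:00.
Kira ∩ Divya ∩ Lila: 09:00-09:45, 10:45-12:30, 15:30-16:00.
Kira ∩ Divya ∩ Lila ∩ Ulla: 09:00-09:45, 10:45-12:30, 15:30-15:45.
Kira ∩ Divya ∩ Lila ∩ Ulla ∩ Diego: 09:30-09:45, 10:45-11:00, 12:15-12:30, 15:30-15:45.
Summing the common windows: 15 + 15 + 15 + 15 = 60 minutes.

60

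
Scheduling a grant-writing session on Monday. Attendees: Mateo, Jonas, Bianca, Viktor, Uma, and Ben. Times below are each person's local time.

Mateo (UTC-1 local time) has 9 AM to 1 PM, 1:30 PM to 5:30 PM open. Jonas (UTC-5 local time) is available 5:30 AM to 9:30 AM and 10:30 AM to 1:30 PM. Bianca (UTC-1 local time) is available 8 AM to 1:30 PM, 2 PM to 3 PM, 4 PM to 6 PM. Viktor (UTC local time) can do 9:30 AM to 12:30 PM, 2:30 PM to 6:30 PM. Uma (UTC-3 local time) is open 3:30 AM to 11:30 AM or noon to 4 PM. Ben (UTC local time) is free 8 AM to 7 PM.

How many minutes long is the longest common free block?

120

Mateo in UTC: 10:00-14:00, 14:30-18:30 (add 1h to convert from UTC-1).
Jonas in UTC: 10:30-14:30, 15:30-18:30 (add 5h to convert from UTC-5).
Bianca in UTC: 09:00-14:30, 15:00-16:00, 17:00-19:00 (add 1h to convert from UTC-1).
Viktor in UTC: 09:30-12:30, 14:30-18:30.
Uma in UTC: 06:30-14:30, 15:00-19:00 (add 3h to convert from UTC-3).
Ben in UTC: 08:00-19:00.
Mateo ∩ Jonas: 10:30-14:00, 15:30-18:30.
Mateo ∩ Jonas ∩ Bianca: 10:30-14:00, 15:30-16:00, 17:00-18:30.
Mateo ∩ Jonas ∩ Bianca ∩ Viktor: 10:30-12:30, 15:30-16:00, 17:00-18:30.
Mateo ∩ Jonas ∩ Bianca ∩ Viktor ∩ Uma: 10:30-12:30, 15:30-16:00, 17:00-18:30.
Mateo ∩ Jonas ∩ Bianca ∩ Viktor ∩ Uma ∩ Ben: 10:30-12:30, 15:30-16:00, 17:00-18:30.
The longest is 10:30-12:30 at 120 minutes.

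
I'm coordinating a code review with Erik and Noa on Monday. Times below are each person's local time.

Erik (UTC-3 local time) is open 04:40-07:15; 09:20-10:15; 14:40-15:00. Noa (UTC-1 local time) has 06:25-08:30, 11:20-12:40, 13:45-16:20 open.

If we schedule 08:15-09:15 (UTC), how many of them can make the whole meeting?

Erik in UTC: 07:40-10:15, 12:20-13:15, 17:40-18:00 (add 3h to convert from UTC-3).
Noa in UTC: 07:25-09:30, 12:20-13:40, 14:45-17:20 (add 1h to convert from UTC-1).
Erik and Noa can make the full 08:15-09:15 slot — that's 2.

2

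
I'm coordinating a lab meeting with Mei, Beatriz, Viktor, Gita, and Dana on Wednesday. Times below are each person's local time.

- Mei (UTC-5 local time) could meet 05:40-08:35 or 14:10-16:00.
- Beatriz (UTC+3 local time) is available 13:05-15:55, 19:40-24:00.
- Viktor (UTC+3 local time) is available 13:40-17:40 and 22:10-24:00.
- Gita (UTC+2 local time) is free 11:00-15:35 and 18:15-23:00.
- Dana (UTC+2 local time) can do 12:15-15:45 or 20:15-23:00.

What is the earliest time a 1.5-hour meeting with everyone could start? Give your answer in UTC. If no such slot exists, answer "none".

10:40

Mei in UTC: 10:40-13:35, 19:10-21:00 (add 5h to convert from UTC-5).
Beatriz in UTC: 10:05-12:55, 16:40-21:00 (subtract 3h to convert from UTC+3).
Viktor in UTC: 10:40-14:40, 19:10-21:00 (subtract 3h to convert from UTC+3).
Gita in UTC: 09:00-13:35, 16:15-21:00 (subtract 2h to convert from UTC+2).
Dana in UTC: 10:15-13:45, 18:15-21:00 (subtract 2h to convert from UTC+2).
Mei ∩ Beatriz: 10:40-12:55, 19:10-21:00.
Mei ∩ Beatriz ∩ Viktor: 10:40-12:55, 19:10-21:00.
Mei ∩ Beatriz ∩ Viktor ∩ Gita: 10:40-12:55, 19:10-21:00.
Mei ∩ Beatriz ∩ Viktor ∩ Gita ∩ Dana: 10:40-12:55, 19:10-21:00.
So the common availability across everyone is 10:40-12:55, 19:10-21:00.
The first common window of at least 90 minutes is 10:40-12:55, so the earliest start is 10:40.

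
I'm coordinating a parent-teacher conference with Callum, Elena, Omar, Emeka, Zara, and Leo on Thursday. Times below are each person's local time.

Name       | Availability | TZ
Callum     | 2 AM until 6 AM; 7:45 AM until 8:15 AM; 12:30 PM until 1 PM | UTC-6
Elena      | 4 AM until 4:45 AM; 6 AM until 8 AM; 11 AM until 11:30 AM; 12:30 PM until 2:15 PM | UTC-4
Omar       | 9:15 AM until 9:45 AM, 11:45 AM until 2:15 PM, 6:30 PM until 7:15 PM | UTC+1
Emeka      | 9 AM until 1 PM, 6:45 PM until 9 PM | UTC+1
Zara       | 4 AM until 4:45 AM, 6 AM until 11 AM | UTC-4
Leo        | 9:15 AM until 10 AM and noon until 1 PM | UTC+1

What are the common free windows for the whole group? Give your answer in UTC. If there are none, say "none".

08:15-08:45, 11:00-12:00

Callum in UTC: 08:00-12:00, 13:45-14:15, 18:30-19:00 (add 6h to convert from UTC-6).
Elena in UTC: 08:00-08:45, 10:00-12:00, 15:00-15:30, 16:30-18:15 (add 4h to convert from UTC-4).
Omar in UTC: 08:15-08:45, 10:45-13:15, 17:30-18:15 (subtract 1h to convert from UTC+1).
Emeka in UTC: 08:00-12:00, 17:45-20:00 (subtract 1h to convert from UTC+1).
Zara in UTC: 08:00-08:45, 10:00-15:00 (add 4h to convert from UTC-4).
Leo in UTC: 08:15-09:00, 11:00-12:00 (subtract 1h to convert from UTC+1).
Callum ∩ Elena: 08:00-08:45, 10:00-12:00.
Callum ∩ Elena ∩ Omar: 08:15-08:45, 10:45-12:00.
Callum ∩ Elena ∩ Omar ∩ Emeka: 08:15-08:45, 10:45-12:00.
Callum ∩ Elena ∩ Omar ∩ Emeka ∩ Zara: 08:15-08:45, 10:45-12:00.
Callum ∩ Elena ∩ Omar ∩ Emeka ∩ Zara ∩ Leo: 08:15-08:45, 11:00-12:00.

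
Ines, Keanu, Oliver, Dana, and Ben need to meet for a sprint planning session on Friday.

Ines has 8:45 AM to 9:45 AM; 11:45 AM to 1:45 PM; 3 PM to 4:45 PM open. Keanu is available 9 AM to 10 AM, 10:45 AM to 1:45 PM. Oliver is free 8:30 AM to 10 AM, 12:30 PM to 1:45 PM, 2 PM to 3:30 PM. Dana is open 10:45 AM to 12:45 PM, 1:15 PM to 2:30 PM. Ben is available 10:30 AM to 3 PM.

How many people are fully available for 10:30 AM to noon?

1

Ben can make the full 10:30-12:00 slot — that's 1.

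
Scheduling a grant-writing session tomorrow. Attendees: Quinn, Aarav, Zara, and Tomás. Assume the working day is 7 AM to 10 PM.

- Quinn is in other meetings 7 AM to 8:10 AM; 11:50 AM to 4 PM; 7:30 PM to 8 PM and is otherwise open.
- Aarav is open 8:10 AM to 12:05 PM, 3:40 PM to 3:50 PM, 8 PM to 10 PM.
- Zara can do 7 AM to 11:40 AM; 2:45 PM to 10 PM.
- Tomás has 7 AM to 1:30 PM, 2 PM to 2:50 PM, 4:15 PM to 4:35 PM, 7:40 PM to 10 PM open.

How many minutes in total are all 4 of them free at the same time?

Quinn free: 08:10-11:50, 16:00-19:30, 20:00-22:00 (invert busy blocks within the working day).
Aarav free: 08:10-12:05, 15:40-15:50, 20:00-22:00.
Zara free: 07:00-11:40, 14:45-22:00.
Tomás free: 07:00-13:30, 14:00-14:50, 16:15-16:35, 19:40-22:00.
Quinn ∩ Aarav: 08:10-11:50, 20:00-22:00.
Quinn ∩ Aarav ∩ Zara: 08:10-11:40, 20:00-22:00.
Quinn ∩ Aarav ∩ Zara ∩ Tomás: 08:10-11:40, 20:00-22:00.
Summing the common windows: 210 + 120 = 330 minutes.

330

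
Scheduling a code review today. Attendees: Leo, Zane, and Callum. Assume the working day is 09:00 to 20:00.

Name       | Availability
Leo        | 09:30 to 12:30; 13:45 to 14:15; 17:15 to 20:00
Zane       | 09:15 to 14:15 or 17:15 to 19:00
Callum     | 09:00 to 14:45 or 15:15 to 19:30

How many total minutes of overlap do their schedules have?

Leo ∩ Zane: 09:30-12:30, 13:45-14:15, 17:15-19:00.
Leo ∩ Zane ∩ Callum: 09:30-12:30, 13:45-14:15, 17:15-19:00.
Those are the intersection windows.
Summing the common windows: 180 + 30 + 105 = 315 minutes.

315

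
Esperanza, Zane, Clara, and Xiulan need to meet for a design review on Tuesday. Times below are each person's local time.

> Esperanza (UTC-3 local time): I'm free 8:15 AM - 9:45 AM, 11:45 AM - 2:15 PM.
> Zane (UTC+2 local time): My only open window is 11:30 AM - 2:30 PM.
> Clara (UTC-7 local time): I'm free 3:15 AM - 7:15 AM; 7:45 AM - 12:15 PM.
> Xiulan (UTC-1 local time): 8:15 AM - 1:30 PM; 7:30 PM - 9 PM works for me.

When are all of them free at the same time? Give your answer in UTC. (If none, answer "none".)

Esperanza in UTC: 11:15-12:45, 14:45-17:15 (add 3h to convert from UTC-3).
Zane in UTC: 09:30-12:30 (subtract 2h to convert from UTC+2).
Clara in UTC: 10:15-14:15, 14:45-19:15 (add 7h to convert from UTC-7).
Xiulan in UTC: 09:15-14:30, 20:30-22:00 (add 1h to convert from UTC-1).
Esperanza ∩ Zane: 11:15-12:30.
Esperanza ∩ Zane ∩ Clara: 11:15-12:30.
Esperanza ∩ Zane ∩ Clara ∩ Xiulan: 11:15-12:30.

11:15-12:30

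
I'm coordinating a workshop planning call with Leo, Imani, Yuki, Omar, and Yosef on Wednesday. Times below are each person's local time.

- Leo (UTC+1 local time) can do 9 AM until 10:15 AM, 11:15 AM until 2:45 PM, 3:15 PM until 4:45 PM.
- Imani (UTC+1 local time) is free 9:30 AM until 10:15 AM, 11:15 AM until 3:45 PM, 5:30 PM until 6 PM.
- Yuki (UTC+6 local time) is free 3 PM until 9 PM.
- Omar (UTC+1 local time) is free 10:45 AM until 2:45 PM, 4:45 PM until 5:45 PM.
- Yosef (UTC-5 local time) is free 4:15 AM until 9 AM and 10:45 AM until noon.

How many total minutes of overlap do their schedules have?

210

Leo in UTC: 08:00-09:15, 10:15-13:45, 14:15-15:45 (subtract 1h to convert from UTC+1).
Imani in UTC: 08:30-09:15, 10:15-14:45, 16:30-17:00 (subtract 1h to convert from UTC+1).
Yuki in UTC: 09:00-15:00 (subtract 6h to convert from UTC+6).
Omar in UTC: 09:45-13:45, 15:45-16:45 (subtract 1h to convert from UTC+1).
Yosef in UTC: 09:15-14:00, 15:45-17:00 (add 5h to convert from UTC-5).
Leo ∩ Imani: 08:30-09:15, 10:15-13:45, 14:15-14:45.
Leo ∩ Imani ∩ Yuki: 09:00-09:15, 10:15-13:45, 14:15-14:45.
Leo ∩ Imani ∩ Yuki ∩ Omar: 10:15-13:45.
Leo ∩ Imani ∩ Yuki ∩ Omar ∩ Yosef: 10:15-13:45.
That's a single block of 210 minutes.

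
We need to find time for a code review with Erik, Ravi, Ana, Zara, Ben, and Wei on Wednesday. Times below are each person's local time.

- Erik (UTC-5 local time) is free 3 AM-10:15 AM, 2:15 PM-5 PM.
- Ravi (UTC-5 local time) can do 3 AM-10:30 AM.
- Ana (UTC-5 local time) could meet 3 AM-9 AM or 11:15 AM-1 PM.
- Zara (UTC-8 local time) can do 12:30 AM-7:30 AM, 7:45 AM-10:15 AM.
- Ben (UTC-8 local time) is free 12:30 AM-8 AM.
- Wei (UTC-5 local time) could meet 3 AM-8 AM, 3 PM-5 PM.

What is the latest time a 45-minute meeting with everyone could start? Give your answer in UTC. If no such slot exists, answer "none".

Erik in UTC: 08:00-15:15, 19:15-22:00 (add 5h to convert from UTC-5).
Ravi in UTC: 08:00-15:30 (add 5h to convert from UTC-5).
Ana in UTC: 08:00-14:00, 16:15-18:00 (add 5h to convert from UTC-5).
Zara in UTC: 08:30-15:30, 15:45-18:15 (add 8h to convert from UTC-8).
Ben in UTC: 08:30-16:00 (add 8h to convert from UTC-8).
Wei in UTC: 08:00-13:00, 20:00-22:00 (add 5h to convert from UTC-5).
Erik ∩ Ravi: 08:00-15:15.
Erik ∩ Ravi ∩ Ana: 08:00-14:00.
Erik ∩ Ravi ∩ Ana ∩ Zara: 08:30-14:00.
Erik ∩ Ravi ∩ Ana ∩ Zara ∩ Ben: 08:30-14:00.
Erik ∩ Ravi ∩ Ana ∩ Zara ∩ Ben ∩ Wei: 08:30-13:00.
Those are the intersection windows.
The last common window of at least 45 minutes is 08:30-13:00; a 45-minute meeting can start as late as 12:15 and still end by 13:00.

12:15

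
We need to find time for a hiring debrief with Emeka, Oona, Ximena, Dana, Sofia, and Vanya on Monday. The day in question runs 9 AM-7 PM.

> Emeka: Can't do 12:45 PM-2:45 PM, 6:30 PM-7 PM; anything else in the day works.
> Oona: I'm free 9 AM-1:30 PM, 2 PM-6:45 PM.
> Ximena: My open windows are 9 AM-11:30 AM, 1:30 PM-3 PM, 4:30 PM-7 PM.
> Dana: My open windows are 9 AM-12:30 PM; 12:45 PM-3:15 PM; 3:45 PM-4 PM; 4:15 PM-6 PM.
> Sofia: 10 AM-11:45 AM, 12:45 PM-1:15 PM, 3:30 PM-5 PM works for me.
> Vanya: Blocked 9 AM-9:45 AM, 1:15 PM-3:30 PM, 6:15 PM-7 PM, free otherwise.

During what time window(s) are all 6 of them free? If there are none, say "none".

10:00-11:30, 16:30-17:00

Emeka free: 09:00-12:45, 14:45-18:30 (invert busy blocks within the working day).
Oona free: 09:00-13:30, 14:00-18:45.
Ximena free: 09:00-11:30, 13:30-15:00, 16:30-19:00.
Dana free: 09:00-12:30, 12:45-15:15, 15:45-16:00, 16:15-18:00.
Sofia free: 10:00-11:45, 12:45-13:15, 15:30-17:00.
Vanya free: 09:45-13:15, 15:30-18:15 (invert busy blocks within the working day).
Emeka ∩ Oona: 09:00-12:45, 14:45-18:30.
Emeka ∩ Oona ∩ Ximena: 09:00-11:30, 14:45-15:00, 16:30-18:30.
Emeka ∩ Oona ∩ Ximena ∩ Dana: 09:00-11:30, 14:45-15:00, 16:30-18:00.
Emeka ∩ Oona ∩ Ximena ∩ Dana ∩ Sofia: 10:00-11:30, 16:30-17:00.
Emeka ∩ Oona ∩ Ximena ∩ Dana ∩ Sofia ∩ Vanya: 10:00-11:30, 16:30-17:00.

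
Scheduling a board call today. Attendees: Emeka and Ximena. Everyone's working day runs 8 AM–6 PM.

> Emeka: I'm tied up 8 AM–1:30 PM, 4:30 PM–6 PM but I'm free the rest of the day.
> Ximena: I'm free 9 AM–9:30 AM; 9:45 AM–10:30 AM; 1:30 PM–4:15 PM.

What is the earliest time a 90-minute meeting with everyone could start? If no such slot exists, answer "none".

13:30

Emeka free: 13:30-16:30 (invert busy blocks within the working day).
Ximena free: 09:00-09:30, 09:45-10:30, 13:30-16:15.
Emeka ∩ Ximena: 13:30-16:15.
Those are the intersection windows.
The first common window of at least 90 minutes is 13:30-16:15, so the earliest start is 13:30.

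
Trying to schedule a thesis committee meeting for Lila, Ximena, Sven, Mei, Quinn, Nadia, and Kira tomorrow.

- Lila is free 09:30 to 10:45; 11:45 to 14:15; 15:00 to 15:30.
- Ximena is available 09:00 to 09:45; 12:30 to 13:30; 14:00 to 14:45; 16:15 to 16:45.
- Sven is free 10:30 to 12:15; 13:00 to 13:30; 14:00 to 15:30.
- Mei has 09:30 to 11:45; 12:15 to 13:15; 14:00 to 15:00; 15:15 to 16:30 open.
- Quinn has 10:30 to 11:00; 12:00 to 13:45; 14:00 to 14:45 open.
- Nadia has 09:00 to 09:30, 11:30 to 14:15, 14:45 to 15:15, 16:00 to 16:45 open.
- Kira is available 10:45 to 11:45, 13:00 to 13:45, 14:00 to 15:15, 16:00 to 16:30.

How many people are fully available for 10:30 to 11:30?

2

Sven and Mei can make the full 10:30-11:30 slot — that's 2.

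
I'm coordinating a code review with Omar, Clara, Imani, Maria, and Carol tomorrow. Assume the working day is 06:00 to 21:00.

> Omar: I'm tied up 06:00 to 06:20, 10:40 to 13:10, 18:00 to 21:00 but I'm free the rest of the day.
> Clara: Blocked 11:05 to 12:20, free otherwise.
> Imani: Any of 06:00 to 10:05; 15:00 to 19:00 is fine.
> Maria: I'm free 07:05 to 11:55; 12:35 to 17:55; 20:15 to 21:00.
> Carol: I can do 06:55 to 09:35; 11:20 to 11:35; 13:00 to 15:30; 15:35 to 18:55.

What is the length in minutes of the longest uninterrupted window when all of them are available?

150

Omar free: 06:20-10:40, 13:10-18:00 (invert busy blocks within the working day).
Clara free: 06:00-11:05, 12:20-21:00 (invert busy blocks within the working day).
Imani free: 06:00-10:05, 15:00-19:00.
Maria free: 07:05-11:55, 12:35-17:55, 20:15-21:00.
Carol free: 06:55-09:35, 11:20-11:35, 13:00-15:30, 15:35-18:55.
Omar ∩ Clara: 06:20-10:40, 13:10-18:00.
Omar ∩ Clara ∩ Imani: 06:20-10:05, 15:00-18:00.
Omar ∩ Clara ∩ Imani ∩ Maria: 07:05-10:05, 15:00-17:55.
Omar ∩ Clara ∩ Imani ∩ Maria ∩ Carol: 07:05-09:35, 15:00-15:30, 15:35-17:55.
So the common availability across everyone is 07:05-09:35, 15:00-15:30, 15:35-17:55.
The longest is 07:05-09:35 at 150 minutes.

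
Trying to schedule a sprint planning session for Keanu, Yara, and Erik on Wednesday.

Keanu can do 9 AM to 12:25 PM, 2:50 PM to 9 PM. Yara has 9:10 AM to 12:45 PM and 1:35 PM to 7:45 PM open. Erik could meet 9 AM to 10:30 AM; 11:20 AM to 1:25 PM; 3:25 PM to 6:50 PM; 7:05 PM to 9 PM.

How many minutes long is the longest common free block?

205

Keanu ∩ Yara: 09:10-12:25, 14:50-19:45.
Keanu ∩ Yara ∩ Erik: 09:10-10:30, 11:20-12:25, 15:25-18:50, 19:05-19:45.
So the common availability across everyone is 09:10-10:30, 11:20-12:25, 15:25-18:50, 19:05-19:45.
The longest is 15:25-18:50 at 205 minutes.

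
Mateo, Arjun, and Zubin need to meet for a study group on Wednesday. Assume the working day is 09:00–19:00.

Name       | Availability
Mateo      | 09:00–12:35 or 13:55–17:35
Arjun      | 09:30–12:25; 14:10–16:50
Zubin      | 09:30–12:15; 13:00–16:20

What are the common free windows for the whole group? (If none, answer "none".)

Mateo ∩ Arjun: 09:30-12:25, 14:10-16:50.
Mateo ∩ Arjun ∩ Zubin: 09:30-12:15, 14:10-16:20.

09:30-12:15, 14:10-16:20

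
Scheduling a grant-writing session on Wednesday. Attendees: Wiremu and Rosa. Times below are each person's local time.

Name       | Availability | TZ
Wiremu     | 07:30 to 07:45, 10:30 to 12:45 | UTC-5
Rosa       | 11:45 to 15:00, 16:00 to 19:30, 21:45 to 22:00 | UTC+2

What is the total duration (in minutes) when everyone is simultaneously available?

135

Wiremu in UTC: 12:30-12:45, 15:30-17:45 (add 5h to convert from UTC-5).
Rosa in UTC: 09:45-13:00, 14:00-17:30, 19:45-20:00 (subtract 2h to convert from UTC+2).
Wiremu ∩ Rosa: 12:30-12:45, 15:30-17:30.
Those are the intersection windows.
Summing the common windows: 15 + 120 = 135 minutes.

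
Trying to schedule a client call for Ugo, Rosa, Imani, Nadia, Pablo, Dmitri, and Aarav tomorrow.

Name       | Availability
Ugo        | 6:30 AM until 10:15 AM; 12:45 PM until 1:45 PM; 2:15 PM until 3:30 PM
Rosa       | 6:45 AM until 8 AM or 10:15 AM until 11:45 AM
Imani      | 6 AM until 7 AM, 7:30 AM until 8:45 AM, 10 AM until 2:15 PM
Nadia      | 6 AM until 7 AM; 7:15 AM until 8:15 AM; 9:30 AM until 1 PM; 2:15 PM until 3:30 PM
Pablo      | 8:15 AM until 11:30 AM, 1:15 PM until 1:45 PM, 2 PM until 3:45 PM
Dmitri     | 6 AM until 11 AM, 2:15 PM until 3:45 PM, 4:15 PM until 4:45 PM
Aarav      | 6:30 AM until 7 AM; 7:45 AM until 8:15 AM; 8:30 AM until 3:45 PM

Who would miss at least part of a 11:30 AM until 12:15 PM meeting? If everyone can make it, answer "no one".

Ugo: not fully free for 11:30-12:15. Rosa: not fully free for 11:30-12:15. Imani: free for 11:30-12:15. Nadia: free for 11:30-12:15. Pablo: not fully free for 11:30-12:15. Dmitri: not fully free for 11:30-12:15. Aarav: free for 11:30-12:15.

Dmitri, Pablo, Rosa, Ugo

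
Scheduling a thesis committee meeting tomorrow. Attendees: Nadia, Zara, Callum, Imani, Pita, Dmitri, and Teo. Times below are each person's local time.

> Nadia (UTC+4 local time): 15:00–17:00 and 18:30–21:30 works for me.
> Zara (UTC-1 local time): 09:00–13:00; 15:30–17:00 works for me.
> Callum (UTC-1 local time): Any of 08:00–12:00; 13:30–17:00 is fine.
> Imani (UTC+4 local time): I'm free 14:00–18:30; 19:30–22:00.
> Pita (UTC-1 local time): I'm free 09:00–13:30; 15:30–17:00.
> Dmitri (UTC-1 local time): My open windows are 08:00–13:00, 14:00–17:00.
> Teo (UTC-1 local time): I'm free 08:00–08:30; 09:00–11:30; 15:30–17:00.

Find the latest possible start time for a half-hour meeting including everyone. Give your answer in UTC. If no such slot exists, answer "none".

17:00

Nadia in UTC: 11:00-13:00, 14:30-17:30 (subtract 4h to convert from UTC+4).
Zara in UTC: 10:00-14:00, 16:30-18:00 (add 1h to convert from UTC-1).
Callum in UTC: 09:00-13:00, 14:30-18:00 (add 1h to convert from UTC-1).
Imani in UTC: 10:00-14:30, 15:30-18:00 (subtract 4h to convert from UTC+4).
Pita in UTC: 10:00-14:30, 16:30-18:00 (add 1h to convert from UTC-1).
Dmitri in UTC: 09:00-14:00, 15:00-18:00 (add 1h to convert from UTC-1).
Teo in UTC: 09:00-09:30, 10:00-12:30, 16:30-18:00 (add 1h to convert from UTC-1).
Nadia ∩ Zara: 11:00-13:00, 16:30-17:30.
Nadia ∩ Zara ∩ Callum: 11:00-13:00, 16:30-17:30.
Nadia ∩ Zara ∩ Callum ∩ Imani: 11:00-13:00, 16:30-17:30.
Nadia ∩ Zara ∩ Callum ∩ Imani ∩ Pita: 11:00-13:00, 16:30-17:30.
Nadia ∩ Zara ∩ Callum ∩ Imani ∩ Pita ∩ Dmitri: 11:00-13:00, 16:30-17:30.
Nadia ∩ Zara ∩ Callum ∩ Imani ∩ Pita ∩ Dmitri ∩ Teo: 11:00-12:30, 16:30-17:30.
The last common window of at least 30 minutes is 16:30-17:30; a 30-minute meeting can start as late as 17:00 and still end by 17:30.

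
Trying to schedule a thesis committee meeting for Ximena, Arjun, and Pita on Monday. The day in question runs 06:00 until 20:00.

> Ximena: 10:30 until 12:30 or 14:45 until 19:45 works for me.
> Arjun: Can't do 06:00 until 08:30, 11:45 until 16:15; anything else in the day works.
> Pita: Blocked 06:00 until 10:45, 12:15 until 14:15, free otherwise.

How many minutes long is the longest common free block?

Ximena free: 10:30-12:30, 14:45-19:45.
Arjun free: 08:30-11:45, 16:15-20:00 (invert busy blocks within the working day).
Pita free: 10:45-12:15, 14:15-20:00 (invert busy blocks within the working day).
Ximena ∩ Arjun: 10:30-11:45, 16:15-19:45.
Ximena ∩ Arjun ∩ Pita: 10:45-11:45, 16:15-19:45.
So the common availability across everyone is 10:45-11:45, 16:15-19:45.
The longest is 16:15-19:45 at 210 minutes.

210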